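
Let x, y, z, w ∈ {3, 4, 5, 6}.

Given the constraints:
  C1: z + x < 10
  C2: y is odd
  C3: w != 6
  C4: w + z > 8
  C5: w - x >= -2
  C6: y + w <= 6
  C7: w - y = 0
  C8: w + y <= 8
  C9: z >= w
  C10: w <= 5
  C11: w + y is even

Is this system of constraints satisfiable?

Satisfiable

The assignment x = 3, y = 3, z = 6, w = 3 works:
  constraint 1 holds since z + x = 9.
  constraint 4 holds since w + z = 9.
The rest check out directly.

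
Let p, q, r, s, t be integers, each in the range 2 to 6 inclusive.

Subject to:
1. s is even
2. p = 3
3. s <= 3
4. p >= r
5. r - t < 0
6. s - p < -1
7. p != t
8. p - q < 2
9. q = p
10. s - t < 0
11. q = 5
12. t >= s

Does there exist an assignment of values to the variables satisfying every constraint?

Unsatisfiable

Constraint 11 fixes q = 5 and constraint 2 fixes p = 3, but constraint 9 requires q = p. Since 5 ≠ 3, contradiction.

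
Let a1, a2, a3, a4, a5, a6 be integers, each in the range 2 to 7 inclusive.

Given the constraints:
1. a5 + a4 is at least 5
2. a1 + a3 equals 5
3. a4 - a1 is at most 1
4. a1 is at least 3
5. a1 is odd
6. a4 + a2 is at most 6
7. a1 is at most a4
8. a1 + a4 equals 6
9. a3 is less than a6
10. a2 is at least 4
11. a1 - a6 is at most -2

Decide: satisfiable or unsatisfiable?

Unsatisfiable

From constraints 4 and 7: a4 ≥ a1 ≥ 3. From constraint 10: a2 ≥ 4. Hence a4 + a2 ≥ 7. But constraint 6 requires a4 + a2 ≤ 6, and 6 < 7. Contradiction.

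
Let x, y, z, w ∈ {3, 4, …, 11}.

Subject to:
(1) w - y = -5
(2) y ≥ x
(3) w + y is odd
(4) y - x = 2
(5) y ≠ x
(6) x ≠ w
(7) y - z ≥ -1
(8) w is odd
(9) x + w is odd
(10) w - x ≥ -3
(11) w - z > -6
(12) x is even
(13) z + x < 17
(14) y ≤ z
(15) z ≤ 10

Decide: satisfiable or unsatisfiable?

Take x = 6, y = 8, z = 8, w = 3. Then constraint 1: w - y = -5; constraint 4: y - x = 2, and every other listed constraint is also met.

Satisfiable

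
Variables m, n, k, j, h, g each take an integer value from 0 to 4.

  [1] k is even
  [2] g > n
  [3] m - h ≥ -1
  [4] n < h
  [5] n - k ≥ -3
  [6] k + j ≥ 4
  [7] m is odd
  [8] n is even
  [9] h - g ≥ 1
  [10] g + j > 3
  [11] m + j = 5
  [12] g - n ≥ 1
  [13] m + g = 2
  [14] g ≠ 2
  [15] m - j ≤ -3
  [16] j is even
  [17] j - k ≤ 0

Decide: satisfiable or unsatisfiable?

Unsatisfiable

Constraints 3, 5, 9, 12, 15, and 17 give j − m ≥ 3, m − h ≥ -1, h − g ≥ 1, g − n ≥ 1, n − k ≥ -3, k − j ≥ 0.
Adding all 6 inequalities: the left sides telescope to 0, and the right sides sum to 3 + (-1) + 1 + 1 + (-3) + 0 = 1. So 0 ≥ 1, which is false.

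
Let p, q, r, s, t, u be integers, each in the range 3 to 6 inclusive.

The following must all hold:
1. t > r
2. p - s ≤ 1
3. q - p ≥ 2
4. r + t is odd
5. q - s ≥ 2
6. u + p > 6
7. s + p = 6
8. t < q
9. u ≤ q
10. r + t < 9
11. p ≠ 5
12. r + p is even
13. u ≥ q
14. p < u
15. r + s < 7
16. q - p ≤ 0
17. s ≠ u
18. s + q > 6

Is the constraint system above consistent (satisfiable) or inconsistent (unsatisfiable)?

Unsatisfiable

Constraints 2, 5, and 16 give s − p ≥ -1, p − q ≥ 0, q − s ≥ 2.
Adding all 3 inequalities: the left sides telescope to 0, and the right sides sum to (-1) + 0 + 2 = 1. So 0 ≥ 1, which is false.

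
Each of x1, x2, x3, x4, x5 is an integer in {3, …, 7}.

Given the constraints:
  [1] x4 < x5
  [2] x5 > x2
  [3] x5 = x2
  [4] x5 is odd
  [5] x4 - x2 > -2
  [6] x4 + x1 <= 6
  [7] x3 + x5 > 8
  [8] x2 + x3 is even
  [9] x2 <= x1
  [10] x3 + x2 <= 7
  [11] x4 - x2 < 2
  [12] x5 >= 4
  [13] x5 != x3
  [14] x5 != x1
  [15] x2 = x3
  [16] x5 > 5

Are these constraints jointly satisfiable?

From constraints 3 and 15, x5 = x2 = x3, so x5 = x3. But constraint 13 says x5 ≠ x3. Contradiction.

Unsatisfiable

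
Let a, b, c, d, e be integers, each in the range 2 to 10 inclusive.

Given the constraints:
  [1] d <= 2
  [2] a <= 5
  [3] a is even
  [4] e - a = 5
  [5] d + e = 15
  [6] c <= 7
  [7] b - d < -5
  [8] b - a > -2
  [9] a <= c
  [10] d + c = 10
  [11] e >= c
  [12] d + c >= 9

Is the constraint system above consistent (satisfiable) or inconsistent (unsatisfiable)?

From constraint 1: d ≤ 2. From constraint 6: c ≤ 7. Hence d + c ≤ 9. But constraint 10 requires d + c = 10, and 10 > 9. Contradiction.

Unsatisfiable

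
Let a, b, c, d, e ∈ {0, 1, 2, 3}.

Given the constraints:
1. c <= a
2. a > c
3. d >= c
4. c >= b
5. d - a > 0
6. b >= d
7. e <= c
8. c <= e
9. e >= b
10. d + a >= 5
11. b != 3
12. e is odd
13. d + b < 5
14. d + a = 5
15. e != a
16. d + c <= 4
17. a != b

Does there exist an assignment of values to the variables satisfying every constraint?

Unsatisfiable

Constraints 2, 5, 6, 7, and 9 give e ≤ c, c < a, a < d, d ≤ b, b ≤ e. Chaining: e ≤ c < a < d ≤ b ≤ e, which forces e < e — impossible.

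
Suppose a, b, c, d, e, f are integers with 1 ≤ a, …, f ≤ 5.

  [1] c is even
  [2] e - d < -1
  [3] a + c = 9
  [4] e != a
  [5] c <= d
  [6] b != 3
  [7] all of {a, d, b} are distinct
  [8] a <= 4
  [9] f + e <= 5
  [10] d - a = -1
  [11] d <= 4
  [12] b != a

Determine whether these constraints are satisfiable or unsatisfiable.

Unsatisfiable

From constraint 8: a ≤ 4. From constraints 5 and 11: c ≤ d ≤ 4. Hence a + c ≤ 8. But constraint 3 requires a + c = 9, and 9 > 8. Contradiction.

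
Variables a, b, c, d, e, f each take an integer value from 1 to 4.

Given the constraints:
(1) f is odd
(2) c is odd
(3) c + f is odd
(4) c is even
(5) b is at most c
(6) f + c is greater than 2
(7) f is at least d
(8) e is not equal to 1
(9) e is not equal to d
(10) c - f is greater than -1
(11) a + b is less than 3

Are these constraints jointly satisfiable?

Constraint 2 makes c odd and constraint 1 makes f odd, so c + f must be even. Constraint 3 says c + f is odd — contradiction.

Unsatisfiable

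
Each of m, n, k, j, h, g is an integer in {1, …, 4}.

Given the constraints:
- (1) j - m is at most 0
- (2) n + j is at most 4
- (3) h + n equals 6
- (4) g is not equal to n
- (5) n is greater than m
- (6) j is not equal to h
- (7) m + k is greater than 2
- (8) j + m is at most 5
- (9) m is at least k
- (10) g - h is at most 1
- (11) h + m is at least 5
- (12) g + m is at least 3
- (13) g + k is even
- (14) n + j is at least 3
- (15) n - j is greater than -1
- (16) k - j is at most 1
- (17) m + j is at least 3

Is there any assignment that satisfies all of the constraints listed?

One satisfying assignment is m = 2, n = 3, k = 2, j = 1, h = 3, g = 4.
For the less obvious constraints — constraint 1: j - m = -1; constraint 2: n + j = 4 — and the others hold by inspection.

Satisfiable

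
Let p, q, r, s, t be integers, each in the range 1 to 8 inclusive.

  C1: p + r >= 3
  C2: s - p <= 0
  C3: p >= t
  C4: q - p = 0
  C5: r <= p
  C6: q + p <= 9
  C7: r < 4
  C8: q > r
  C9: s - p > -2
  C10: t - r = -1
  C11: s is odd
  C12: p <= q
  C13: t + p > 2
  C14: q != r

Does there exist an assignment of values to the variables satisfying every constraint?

Satisfiable

Take p = 3, q = 3, r = 2, s = 3, t = 1. Then constraint 1: p + r = 5; constraint 2: s - p = 0, and every other listed constraint is also met.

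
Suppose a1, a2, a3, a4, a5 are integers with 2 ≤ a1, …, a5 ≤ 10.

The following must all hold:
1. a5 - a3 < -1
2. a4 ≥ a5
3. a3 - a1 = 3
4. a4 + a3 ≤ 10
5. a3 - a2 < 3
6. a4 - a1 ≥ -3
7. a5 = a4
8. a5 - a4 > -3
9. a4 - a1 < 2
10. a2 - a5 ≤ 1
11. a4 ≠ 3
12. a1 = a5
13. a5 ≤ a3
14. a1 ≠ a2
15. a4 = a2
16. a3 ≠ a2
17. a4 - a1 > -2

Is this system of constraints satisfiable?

From constraints 7, 12, and 15, a1 = a5 = a4 = a2, so a1 = a2. But constraint 14 says a1 ≠ a2. Contradiction.

Unsatisfiable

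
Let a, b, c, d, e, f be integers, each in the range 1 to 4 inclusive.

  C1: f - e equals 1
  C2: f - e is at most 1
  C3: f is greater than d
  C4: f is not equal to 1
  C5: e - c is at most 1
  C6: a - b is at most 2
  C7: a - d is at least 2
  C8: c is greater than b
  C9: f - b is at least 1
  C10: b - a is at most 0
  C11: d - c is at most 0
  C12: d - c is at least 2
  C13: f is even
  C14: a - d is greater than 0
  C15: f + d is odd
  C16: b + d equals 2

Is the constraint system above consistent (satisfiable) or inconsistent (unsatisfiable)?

Constraints 2, 5, 6, 7, 9, and 12 give e − f ≥ -1, f − b ≥ 1, b − a ≥ -2, a − d ≥ 2, d − c ≥ 2, c − e ≥ -1.
Adding all 6 inequalities: the left sides telescope to 0, and the right sides sum to (-1) + 1 + (-2) + 2 + 2 + (-1) = 1. So 0 ≥ 1, which is false.

Unsatisfiable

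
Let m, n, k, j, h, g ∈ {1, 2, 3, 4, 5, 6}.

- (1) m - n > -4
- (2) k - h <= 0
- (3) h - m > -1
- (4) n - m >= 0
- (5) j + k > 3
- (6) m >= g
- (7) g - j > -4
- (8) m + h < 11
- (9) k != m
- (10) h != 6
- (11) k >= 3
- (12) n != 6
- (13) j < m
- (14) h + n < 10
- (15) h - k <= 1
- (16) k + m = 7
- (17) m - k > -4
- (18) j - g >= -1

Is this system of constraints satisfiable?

Satisfiable

Take m = 3, n = 4, k = 4, j = 2, h = 5, g = 1. Then constraint 1: m - n = -1; constraint 2: k - h = -1; constraint 3: h - m = 2, and every other listed constraint is also met.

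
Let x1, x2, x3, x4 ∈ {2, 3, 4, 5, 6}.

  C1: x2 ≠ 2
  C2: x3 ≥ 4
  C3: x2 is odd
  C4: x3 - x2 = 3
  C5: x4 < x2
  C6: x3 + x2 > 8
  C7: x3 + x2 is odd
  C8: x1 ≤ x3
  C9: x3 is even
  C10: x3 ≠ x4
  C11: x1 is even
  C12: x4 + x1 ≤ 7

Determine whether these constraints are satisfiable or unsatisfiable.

Setting (x1, x2, x3, x4) = (2, 3, 6, 2) satisfies everything: constraint 4: x3 - x2 = 3; constraint 6: x3 + x2 = 9, and the others follow.

Satisfiable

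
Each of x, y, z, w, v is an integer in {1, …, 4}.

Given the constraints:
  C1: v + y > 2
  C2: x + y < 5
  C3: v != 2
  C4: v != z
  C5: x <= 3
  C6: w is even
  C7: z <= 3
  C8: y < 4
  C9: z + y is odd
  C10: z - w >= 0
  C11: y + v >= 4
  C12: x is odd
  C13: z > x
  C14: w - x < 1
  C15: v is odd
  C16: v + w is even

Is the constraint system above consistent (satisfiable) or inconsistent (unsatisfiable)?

Constraint 15 makes v odd and constraint 6 makes w even, so v + w must be odd. Constraint 16 says v + w is even — contradiction.

Unsatisfiable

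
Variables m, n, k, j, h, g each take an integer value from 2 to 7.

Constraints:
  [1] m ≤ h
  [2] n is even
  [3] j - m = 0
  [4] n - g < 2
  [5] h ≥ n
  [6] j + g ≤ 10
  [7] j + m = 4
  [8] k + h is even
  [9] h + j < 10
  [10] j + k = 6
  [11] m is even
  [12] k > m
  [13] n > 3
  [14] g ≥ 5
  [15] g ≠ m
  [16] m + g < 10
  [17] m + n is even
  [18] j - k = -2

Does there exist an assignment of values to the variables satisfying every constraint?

The assignment m = 2, n = 4, k = 4, j = 2, h = 6, g = 5 works:
  constraint 3 holds since j - m = 0.
  constraint 4 holds since n - g = -1.
  constraint 6 holds since j + g = 7.
The rest check out directly.

Satisfiable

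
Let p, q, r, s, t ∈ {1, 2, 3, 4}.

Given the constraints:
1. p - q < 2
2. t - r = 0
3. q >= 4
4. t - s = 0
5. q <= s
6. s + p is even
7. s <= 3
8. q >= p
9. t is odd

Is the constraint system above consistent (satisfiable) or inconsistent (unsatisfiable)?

From constraints 3 and 5: s ≥ q and q ≥ 4, so s ≥ 4. From constraint 7: s ≤ 3. But 3 < 4, so no value of s works.

Unsatisfiable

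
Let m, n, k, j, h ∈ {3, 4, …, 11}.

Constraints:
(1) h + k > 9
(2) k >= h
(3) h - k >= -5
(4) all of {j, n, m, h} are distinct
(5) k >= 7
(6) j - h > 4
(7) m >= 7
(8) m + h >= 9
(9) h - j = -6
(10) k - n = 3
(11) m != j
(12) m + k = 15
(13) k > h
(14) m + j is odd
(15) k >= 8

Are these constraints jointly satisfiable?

Satisfiable

The assignment m = 7, n = 5, k = 8, j = 10, h = 4 works:
  constraint 1 holds since h + k = 12.
  constraint 3 holds since h - k = -4.
The rest check out directly.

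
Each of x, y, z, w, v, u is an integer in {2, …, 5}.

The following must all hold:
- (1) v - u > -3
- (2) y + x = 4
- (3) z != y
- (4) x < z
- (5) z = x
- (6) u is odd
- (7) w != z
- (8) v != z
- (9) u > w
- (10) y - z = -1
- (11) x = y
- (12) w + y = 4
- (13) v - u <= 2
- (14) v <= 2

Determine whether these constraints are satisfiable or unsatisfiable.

Unsatisfiable

From constraints 5 and 11, z = x = y, so z = y. But constraint 3 says z ≠ y. Contradiction.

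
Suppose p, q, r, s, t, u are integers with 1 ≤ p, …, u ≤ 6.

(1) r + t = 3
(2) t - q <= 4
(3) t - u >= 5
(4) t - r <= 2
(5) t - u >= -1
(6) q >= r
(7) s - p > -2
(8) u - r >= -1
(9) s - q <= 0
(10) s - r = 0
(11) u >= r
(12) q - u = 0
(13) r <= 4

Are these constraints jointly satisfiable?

Constraints 3, 4, and 8 give u − r ≥ -1, r − t ≥ -2, t − u ≥ 5.
Adding all 3 inequalities: the left sides telescope to 0, and the right sides sum to (-1) + (-2) + 5 = 2. So 0 ≥ 2, which is false.

Unsatisfiable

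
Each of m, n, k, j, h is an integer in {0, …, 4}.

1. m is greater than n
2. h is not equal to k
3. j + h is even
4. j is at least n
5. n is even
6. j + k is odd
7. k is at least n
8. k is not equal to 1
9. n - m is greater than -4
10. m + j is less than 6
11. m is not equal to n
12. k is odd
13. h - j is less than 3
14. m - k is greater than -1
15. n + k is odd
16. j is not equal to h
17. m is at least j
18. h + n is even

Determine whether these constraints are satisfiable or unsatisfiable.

Satisfiable

One satisfying assignment is m = 3, n = 2, k = 3, j = 2, h = 4.
For the less obvious constraints — constraint 9: n - m = -1; constraint 10: m + j = 5; constraint 13: h - j = 2 — and the others hold by inspection.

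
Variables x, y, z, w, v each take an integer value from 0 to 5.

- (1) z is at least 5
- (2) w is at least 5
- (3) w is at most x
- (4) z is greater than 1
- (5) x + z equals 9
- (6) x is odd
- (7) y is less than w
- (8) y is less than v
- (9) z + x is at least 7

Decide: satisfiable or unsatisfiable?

From constraints 2 and 3: x ≥ w ≥ 5. From constraint 1: z ≥ 5. Hence x + z ≥ 10. But constraint 5 requires x + z = 9, and 9 < 10. Contradiction.

Unsatisfiable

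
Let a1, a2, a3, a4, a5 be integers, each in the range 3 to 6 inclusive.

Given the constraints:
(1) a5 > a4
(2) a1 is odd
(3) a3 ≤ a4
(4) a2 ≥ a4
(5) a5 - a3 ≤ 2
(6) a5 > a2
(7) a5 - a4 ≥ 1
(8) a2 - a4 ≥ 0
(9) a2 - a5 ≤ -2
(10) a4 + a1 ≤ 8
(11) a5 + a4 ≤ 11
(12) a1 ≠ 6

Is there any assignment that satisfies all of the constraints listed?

Satisfiable

One satisfying assignment is a1 = 5, a2 = 3, a3 = 3, a4 = 3, a5 = 5.
For the less obvious constraints — constraint 5: a5 - a3 = 2; constraint 7: a5 - a4 = 2; constraint 8: a2 - a4 = 0 — and the others hold by inspection.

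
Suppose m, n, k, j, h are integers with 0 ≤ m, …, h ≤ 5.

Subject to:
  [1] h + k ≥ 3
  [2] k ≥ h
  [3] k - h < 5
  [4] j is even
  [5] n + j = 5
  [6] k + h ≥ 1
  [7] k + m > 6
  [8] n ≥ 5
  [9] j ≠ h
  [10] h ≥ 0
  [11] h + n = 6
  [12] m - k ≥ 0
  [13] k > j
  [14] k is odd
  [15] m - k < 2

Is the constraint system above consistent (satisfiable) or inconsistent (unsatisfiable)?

One satisfying assignment is m = 4, n = 5, k = 3, j = 0, h = 1.
For the less obvious constraints — constraint 1: h + k = 4; constraint 3: k - h = 2; constraint 5: n + j = 5 — and the others hold by inspection.

Satisfiable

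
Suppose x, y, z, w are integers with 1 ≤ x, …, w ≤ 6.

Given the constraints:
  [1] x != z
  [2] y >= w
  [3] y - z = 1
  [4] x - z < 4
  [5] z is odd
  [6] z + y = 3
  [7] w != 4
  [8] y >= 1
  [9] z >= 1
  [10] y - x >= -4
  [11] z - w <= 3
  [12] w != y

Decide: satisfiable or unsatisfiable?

Satisfiable

The assignment x = 3, y = 2, z = 1, w = 1 works:
  constraint 3 holds since y - z = 1.
  constraint 4 holds since x - z = 2.
  constraint 6 holds since z + y = 3.
The rest check out directly.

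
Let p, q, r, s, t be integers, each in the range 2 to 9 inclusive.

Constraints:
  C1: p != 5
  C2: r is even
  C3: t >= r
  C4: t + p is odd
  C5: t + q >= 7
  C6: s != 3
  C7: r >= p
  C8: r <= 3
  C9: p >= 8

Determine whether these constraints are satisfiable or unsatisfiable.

Unsatisfiable

From constraint 9: p ≥ 8. From constraints 7 and 8: p ≤ r and r ≤ 3, so p ≤ 3. But 3 < 8, so no value of p works.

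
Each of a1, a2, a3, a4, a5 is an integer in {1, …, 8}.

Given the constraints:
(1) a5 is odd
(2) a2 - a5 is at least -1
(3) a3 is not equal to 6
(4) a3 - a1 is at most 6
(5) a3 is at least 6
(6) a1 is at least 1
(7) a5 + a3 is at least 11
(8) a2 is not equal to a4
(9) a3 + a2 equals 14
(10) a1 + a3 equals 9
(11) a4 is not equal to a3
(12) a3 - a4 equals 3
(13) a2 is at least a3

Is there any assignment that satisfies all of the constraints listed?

Satisfiable

Try a1 = 2, a2 = 7, a3 = 7, a4 = 4, a5 = 7.
Check constraint 2: a2 - a5 = 0; constraint 4: a3 - a1 = 5. The remaining constraints are straightforward to verify.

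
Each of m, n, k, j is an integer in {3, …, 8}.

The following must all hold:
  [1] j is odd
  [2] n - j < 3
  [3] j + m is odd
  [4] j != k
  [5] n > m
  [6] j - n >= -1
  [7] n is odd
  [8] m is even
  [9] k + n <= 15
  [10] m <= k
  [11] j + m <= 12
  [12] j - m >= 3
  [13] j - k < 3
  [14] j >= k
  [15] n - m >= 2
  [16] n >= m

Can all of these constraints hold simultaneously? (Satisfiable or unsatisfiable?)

Satisfiable

Setting (m, n, k, j) = (4, 7, 6, 7) satisfies everything: constraint 2: n - j = 0; constraint 6: j - n = 0; constraint 9: k + n = 13, and the others follow.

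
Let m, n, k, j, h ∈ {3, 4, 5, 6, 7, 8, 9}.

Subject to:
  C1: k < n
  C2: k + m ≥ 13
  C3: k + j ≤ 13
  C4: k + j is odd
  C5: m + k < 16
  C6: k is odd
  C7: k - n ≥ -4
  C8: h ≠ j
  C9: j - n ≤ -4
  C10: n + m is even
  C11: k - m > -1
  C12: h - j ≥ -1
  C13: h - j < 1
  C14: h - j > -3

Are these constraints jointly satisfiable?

Satisfiable

Try m = 7, n = 9, k = 7, j = 4, h = 3.
Check constraint 2: k + m = 14; constraint 3: k + j = 11; constraint 5: m + k = 14. The remaining constraints are straightforward to verify.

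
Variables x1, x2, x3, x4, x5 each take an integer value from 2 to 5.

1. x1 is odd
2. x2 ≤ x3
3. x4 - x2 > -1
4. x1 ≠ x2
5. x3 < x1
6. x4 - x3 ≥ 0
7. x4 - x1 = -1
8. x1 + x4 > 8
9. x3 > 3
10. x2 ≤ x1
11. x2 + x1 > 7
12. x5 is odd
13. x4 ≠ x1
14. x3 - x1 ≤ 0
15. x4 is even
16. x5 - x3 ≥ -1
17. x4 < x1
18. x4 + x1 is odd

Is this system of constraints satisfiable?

One satisfying assignment is x1 = 5, x2 = 3, x3 = 4, x4 = 4, x5 = 3.
For the less obvious constraints — constraint 3: x4 - x2 = 1; constraint 6: x4 - x3 = 0; constraint 7: x4 - x1 = -1 — and the others hold by inspection.

Satisfiable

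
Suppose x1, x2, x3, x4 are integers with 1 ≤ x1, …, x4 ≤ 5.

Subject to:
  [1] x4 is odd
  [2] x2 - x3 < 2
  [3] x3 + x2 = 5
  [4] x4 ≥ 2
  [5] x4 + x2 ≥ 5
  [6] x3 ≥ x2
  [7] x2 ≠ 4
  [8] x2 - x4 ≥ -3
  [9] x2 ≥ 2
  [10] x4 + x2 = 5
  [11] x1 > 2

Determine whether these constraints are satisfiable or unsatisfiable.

Satisfiable

Try x1 = 4, x2 = 2, x3 = 3, x4 = 3.
Check constraint 2: x2 - x3 = -1; constraint 3: x3 + x2 = 5; constraint 5: x4 + x2 = 5. The remaining constraints are straightforward to verify.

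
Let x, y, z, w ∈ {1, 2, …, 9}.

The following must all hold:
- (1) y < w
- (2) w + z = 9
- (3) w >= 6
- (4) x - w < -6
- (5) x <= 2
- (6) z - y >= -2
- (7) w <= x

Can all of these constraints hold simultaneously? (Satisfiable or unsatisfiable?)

From constraints 3 and 7: x ≥ w and w ≥ 6, so x ≥ 6. From constraint 5: x ≤ 2. But 2 < 6, so no value of x works.

Unsatisfiable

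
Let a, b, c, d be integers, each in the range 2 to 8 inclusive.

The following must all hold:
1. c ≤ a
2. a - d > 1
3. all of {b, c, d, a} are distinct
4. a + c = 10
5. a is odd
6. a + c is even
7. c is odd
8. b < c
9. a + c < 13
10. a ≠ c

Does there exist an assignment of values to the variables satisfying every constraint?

Satisfiable

The assignment a = 7, b = 2, c = 3, d = 4 works:
  constraint 2 holds since a - d = 3.
  constraint 4 holds since a + c = 10.
The rest check out directly.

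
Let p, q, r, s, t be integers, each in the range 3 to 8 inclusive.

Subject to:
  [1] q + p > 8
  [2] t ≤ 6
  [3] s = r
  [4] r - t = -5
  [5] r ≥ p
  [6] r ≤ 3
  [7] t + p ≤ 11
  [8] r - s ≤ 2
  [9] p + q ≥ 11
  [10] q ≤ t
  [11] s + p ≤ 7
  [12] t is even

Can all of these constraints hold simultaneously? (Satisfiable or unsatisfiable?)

Unsatisfiable

From constraints 5 and 6: p ≤ r ≤ 3. From constraints 2 and 10: q ≤ t ≤ 6. Hence p + q ≤ 9. But constraint 9 requires p + q ≥ 11, and 11 > 9. Contradiction.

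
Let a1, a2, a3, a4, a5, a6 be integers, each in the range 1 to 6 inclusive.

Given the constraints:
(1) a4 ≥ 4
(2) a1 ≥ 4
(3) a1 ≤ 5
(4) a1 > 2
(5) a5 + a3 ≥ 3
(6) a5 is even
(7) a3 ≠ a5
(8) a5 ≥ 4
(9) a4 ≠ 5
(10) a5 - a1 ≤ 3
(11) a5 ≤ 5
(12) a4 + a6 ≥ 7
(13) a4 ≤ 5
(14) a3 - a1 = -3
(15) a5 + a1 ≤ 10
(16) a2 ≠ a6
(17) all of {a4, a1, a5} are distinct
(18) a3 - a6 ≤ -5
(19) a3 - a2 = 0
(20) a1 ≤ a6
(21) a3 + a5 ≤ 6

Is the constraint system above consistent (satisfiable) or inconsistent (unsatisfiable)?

Constraints 1, 2, 3, 8, 11, and 13 confine each of a4, a1, a5 to the 2 values {4, 5}.
Constraint 17 requires all 3 of them to be distinct, but only 2 values are available — impossible by the pigeonhole principle.

Unsatisfiable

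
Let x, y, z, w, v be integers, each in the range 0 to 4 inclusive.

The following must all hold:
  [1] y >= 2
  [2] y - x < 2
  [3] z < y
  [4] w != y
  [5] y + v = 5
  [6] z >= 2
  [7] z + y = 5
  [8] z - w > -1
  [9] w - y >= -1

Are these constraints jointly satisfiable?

Setting (x, y, z, w, v) = (3, 3, 2, 2, 2) satisfies everything: constraint 2: y - x = 0; constraint 5: y + v = 5, and the others follow.

Satisfiable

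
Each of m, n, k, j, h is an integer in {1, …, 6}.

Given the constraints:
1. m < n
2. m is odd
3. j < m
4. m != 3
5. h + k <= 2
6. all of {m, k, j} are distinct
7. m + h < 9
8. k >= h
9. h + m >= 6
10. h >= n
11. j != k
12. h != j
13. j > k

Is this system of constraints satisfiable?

Unsatisfiable

Constraints 1, 3, 8, 10, and 13 give k < j, j < m, m < n, n ≤ h, h ≤ k. Chaining: k < j < m < n ≤ h ≤ k, which forces k < k — impossible.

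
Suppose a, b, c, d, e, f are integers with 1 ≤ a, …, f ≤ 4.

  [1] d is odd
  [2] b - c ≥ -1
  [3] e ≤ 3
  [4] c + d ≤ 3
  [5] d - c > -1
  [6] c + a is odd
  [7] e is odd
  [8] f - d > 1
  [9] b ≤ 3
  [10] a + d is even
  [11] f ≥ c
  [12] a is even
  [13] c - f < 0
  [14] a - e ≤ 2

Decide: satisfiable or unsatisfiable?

Unsatisfiable

Constraint 12 makes a even and constraint 1 makes d odd, so a + d must be odd. Constraint 10 says a + d is even — contradiction.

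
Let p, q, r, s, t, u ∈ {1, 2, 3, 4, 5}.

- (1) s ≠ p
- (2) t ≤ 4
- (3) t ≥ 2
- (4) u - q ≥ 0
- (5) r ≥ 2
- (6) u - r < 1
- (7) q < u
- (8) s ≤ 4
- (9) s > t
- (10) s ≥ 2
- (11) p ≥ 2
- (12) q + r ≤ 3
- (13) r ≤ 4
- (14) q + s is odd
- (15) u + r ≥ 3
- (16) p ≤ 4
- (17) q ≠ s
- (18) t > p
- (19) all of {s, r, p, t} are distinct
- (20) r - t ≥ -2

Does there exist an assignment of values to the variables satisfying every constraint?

Constraints 2, 3, 5, 8, 10, 11, 13, and 16 confine each of s, r, p, t to the 3 values {2, …, 4}.
Constraint 19 requires all 4 of them to be distinct, but only 3 values are available — impossible by the pigeonhole principle.

Unsatisfiable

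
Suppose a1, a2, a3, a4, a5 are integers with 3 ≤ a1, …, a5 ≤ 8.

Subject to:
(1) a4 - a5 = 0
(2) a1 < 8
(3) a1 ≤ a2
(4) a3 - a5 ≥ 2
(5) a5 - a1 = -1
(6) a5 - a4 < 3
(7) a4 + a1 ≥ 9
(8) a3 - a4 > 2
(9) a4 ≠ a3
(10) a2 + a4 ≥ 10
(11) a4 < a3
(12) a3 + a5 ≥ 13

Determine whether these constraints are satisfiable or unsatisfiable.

Try a1 = 6, a2 = 8, a3 = 8, a4 = 5, a5 = 5.
Check constraint 1: a4 - a5 = 0; constraint 4: a3 - a5 = 3; constraint 5: a5 - a1 = -1. The remaining constraints are straightforward to verify.

Satisfiable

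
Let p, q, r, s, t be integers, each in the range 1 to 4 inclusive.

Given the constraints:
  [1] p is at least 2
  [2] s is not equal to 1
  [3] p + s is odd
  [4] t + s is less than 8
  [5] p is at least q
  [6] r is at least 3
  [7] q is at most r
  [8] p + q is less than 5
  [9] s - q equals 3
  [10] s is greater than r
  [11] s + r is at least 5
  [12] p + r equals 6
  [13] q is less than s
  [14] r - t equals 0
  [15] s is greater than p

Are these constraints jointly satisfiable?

One satisfying assignment is p = 3, q = 1, r = 3, s = 4, t = 3.
For the less obvious constraints — constraint 4: t + s = 7; constraint 8: p + q = 4; constraint 9: s - q = 3 — and the others hold by inspection.

Satisfiable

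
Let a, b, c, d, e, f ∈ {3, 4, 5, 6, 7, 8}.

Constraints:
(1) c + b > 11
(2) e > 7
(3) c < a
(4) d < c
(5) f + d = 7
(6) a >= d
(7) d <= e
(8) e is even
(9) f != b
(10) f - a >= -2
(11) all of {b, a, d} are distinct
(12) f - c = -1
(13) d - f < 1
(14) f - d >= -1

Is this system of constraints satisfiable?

Take a = 6, b = 8, c = 5, d = 3, e = 8, f = 4. Then constraint 1: c + b = 13; constraint 5: f + d = 7; constraint 10: f - a = -2, and every other listed constraint is also met.

Satisfiable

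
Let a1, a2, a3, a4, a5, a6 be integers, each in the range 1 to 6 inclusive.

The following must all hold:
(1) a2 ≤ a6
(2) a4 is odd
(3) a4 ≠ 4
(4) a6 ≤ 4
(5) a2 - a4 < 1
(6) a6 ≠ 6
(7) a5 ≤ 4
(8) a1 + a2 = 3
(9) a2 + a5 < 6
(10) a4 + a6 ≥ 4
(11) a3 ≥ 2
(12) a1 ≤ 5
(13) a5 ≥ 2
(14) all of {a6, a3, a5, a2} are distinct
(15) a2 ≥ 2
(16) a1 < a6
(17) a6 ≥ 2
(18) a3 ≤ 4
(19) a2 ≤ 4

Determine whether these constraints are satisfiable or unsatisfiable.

Unsatisfiable

Constraints 4, 7, 11, 13, 15, 17, 18, and 19 confine each of a6, a3, a5, a2 to the 3 values {2, …, 4}.
Constraint 14 requires all 4 of them to be distinct, but only 3 values are available — impossible by the pigeonhole principle.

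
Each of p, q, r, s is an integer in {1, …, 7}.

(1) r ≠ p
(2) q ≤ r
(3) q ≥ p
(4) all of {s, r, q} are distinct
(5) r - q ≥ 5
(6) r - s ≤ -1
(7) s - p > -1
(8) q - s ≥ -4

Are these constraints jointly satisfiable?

Unsatisfiable

Constraints 5, 6, and 8 give r − q ≥ 5, q − s ≥ -4, s − r ≥ 1.
Adding all 3 inequalities: the left sides telescope to 0, and the right sides sum to 5 + (-4) + 1 = 2. So 0 ≥ 2, which is false.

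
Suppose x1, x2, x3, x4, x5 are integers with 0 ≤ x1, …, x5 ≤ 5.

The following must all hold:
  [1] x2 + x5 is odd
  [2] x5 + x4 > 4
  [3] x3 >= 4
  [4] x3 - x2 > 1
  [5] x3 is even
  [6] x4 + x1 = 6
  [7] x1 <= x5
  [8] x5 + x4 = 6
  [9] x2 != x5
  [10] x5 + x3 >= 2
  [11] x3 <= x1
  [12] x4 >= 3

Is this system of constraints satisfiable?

From constraint 12: x4 ≥ 3. From constraints 3 and 11: x1 ≥ x3 ≥ 4. Hence x4 + x1 ≥ 7. But constraint 6 requires x4 + x1 = 6, and 6 < 7. Contradiction.

Unsatisfiable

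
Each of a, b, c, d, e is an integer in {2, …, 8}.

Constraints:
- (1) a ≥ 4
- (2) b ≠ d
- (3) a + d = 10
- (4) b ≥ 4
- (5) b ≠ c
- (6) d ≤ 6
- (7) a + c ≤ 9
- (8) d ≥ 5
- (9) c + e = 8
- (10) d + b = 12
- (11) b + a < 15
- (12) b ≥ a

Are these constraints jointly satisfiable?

Setting (a, b, c, d, e) = (5, 7, 3, 5, 5) satisfies everything: constraint 3: a + d = 10; constraint 7: a + c = 8; constraint 9: c + e = 8, and the others follow.

Satisfiable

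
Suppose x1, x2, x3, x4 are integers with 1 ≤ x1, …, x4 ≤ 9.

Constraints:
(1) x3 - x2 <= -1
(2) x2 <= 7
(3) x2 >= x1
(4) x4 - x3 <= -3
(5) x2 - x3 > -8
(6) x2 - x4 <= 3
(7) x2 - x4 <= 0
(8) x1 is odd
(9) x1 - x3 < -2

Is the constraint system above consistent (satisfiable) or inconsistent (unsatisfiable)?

Unsatisfiable

Constraints 1, 4, and 6 give x3 − x4 ≥ 3, x4 − x2 ≥ -3, x2 − x3 ≥ 1.
Adding all 3 inequalities: the left sides telescope to 0, and the right sides sum to 3 + (-3) + 1 = 1. So 0 ≥ 1, which is false.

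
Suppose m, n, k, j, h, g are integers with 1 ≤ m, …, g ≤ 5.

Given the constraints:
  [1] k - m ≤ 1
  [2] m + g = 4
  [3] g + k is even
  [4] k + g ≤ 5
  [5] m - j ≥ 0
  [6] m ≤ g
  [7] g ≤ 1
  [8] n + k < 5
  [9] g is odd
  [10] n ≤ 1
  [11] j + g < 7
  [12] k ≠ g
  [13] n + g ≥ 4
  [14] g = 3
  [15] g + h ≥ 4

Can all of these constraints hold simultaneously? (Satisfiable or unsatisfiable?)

From constraint 10: n ≤ 1. From constraint 7: g ≤ 1. Hence n + g ≤ 2. But constraint 13 requires n + g ≥ 4, and 4 > 2. Contradiction.

Unsatisfiable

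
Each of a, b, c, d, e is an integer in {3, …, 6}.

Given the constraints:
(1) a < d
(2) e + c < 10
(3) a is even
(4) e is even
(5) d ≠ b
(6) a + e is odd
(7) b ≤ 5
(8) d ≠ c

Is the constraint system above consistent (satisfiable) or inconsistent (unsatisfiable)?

Constraint 3 makes a even and constraint 4 makes e even, so a + e must be even. Constraint 6 says a + e is odd — contradiction.

Unsatisfiable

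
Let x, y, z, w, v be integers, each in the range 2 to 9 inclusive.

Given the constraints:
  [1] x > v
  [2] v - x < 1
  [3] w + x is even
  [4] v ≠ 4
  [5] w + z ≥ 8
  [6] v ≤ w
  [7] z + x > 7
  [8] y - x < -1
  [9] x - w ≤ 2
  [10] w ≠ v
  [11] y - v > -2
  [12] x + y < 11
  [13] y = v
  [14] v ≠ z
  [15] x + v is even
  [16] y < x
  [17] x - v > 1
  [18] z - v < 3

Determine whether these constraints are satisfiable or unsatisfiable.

Satisfiable

Setting (x, y, z, w, v) = (5, 3, 5, 5, 3) satisfies everything: constraint 2: v - x = -2; constraint 5: w + z = 10; constraint 7: z + x = 10, and the others follow.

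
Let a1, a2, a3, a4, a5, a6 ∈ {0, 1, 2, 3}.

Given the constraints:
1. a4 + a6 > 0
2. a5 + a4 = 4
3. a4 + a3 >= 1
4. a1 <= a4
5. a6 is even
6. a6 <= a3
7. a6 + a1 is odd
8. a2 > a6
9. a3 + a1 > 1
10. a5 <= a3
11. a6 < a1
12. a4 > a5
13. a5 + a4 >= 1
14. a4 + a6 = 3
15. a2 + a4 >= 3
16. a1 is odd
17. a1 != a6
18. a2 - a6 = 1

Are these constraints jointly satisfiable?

One satisfying assignment is a1 = 1, a2 = 1, a3 = 1, a4 = 3, a5 = 1, a6 = 0.
For the less obvious constraints — constraint 1: a4 + a6 = 3; constraint 2: a5 + a4 = 4 — and the others hold by inspection.

Satisfiable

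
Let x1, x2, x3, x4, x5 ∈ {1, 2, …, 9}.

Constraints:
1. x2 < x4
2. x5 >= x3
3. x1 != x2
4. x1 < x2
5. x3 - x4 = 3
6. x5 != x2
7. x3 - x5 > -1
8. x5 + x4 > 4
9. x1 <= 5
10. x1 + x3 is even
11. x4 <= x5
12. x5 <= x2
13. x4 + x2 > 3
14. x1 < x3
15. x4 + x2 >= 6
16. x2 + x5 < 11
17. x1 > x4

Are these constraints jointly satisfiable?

Constraints 1, 2, 12, 14, and 17 give x4 < x1, x1 < x3, x3 ≤ x5, x5 ≤ x2, x2 < x4. Chaining: x4 < x1 < x3 ≤ x5 ≤ x2 < x4, which forces x4 < x4 — impossible.

Unsatisfiable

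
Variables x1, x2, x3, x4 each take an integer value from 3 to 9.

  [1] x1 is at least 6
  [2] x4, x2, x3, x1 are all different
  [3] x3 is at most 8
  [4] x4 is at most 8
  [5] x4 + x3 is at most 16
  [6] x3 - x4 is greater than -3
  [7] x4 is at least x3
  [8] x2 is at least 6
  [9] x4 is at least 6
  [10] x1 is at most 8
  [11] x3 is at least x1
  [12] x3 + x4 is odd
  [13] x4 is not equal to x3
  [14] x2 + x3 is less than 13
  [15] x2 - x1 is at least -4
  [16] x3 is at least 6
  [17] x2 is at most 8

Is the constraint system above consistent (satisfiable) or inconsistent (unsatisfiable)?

Constraints 1, 3, 4, 8, 9, 10, 16, and 17 confine each of x4, x2, x3, x1 to the 3 values {6, …, 8}.
Constraint 2 requires all 4 of them to be distinct, but only 3 values are available — impossible by the pigeonhole principle.

Unsatisfiable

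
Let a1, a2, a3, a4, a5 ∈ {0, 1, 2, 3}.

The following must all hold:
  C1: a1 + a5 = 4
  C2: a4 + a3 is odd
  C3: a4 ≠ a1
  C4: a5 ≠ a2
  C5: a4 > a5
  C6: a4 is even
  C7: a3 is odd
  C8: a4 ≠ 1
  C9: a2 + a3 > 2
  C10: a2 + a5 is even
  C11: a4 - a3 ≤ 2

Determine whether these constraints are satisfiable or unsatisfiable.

Try a1 = 3, a2 = 3, a3 = 1, a4 = 2, a5 = 1.
Check constraint 1: a1 + a5 = 4; constraint 9: a2 + a3 = 4; constraint 11: a4 - a3 = 1. The remaining constraints are straightforward to verify.

Satisfiable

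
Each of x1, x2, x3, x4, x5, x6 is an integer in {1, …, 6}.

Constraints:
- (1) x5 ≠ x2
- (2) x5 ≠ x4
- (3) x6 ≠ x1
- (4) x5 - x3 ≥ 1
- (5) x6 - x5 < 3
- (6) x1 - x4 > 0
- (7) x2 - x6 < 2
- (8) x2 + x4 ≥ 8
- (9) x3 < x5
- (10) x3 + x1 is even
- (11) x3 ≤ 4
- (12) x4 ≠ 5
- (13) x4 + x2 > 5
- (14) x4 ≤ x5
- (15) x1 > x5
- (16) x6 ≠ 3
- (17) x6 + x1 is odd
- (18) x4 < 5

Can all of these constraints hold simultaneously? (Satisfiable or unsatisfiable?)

Take x1 = 6, x2 = 4, x3 = 2, x4 = 4, x5 = 5, x6 = 5. Then constraint 4: x5 - x3 = 3; constraint 5: x6 - x5 = 0; constraint 6: x1 - x4 = 2, and every other listed constraint is also met.

Satisfiable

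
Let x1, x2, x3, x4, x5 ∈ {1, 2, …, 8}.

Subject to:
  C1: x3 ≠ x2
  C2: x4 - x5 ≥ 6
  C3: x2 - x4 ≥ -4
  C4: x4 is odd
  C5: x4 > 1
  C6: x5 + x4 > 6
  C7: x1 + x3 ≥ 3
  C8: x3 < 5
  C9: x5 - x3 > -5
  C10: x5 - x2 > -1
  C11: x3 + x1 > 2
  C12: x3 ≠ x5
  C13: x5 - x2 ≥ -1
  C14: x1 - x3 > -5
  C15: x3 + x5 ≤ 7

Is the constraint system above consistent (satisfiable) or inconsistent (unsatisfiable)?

Constraints 2, 3, and 13 give x4 − x5 ≥ 6, x5 − x2 ≥ -1, x2 − x4 ≥ -4.
Adding all 3 inequalities: the left sides telescope to 0, and the right sides sum to 6 + (-1) + (-4) = 1. So 0 ≥ 1, which is false.

Unsatisfiable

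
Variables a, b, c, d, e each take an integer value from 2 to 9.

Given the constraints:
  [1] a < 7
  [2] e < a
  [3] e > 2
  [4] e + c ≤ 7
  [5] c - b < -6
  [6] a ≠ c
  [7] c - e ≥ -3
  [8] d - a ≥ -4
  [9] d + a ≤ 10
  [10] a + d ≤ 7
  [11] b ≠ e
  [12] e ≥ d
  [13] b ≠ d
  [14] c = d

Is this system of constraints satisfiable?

Satisfiable

The assignment a = 5, b = 9, c = 2, d = 2, e = 3 works:
  constraint 4 holds since e + c = 5.
  constraint 5 holds since c - b = -7.
The rest check out directly.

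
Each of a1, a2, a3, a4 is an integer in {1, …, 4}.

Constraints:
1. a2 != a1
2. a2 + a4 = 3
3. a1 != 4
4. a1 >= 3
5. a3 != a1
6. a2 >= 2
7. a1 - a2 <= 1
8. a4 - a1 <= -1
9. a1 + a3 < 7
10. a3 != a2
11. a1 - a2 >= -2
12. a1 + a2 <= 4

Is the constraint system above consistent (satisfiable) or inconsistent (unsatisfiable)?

Unsatisfiable

From constraint 4: a1 ≥ 3. From constraint 6: a2 ≥ 2. Hence a1 + a2 ≥ 5. But constraint 12 requires a1 + a2 ≤ 4, and 4 < 5. Contradiction.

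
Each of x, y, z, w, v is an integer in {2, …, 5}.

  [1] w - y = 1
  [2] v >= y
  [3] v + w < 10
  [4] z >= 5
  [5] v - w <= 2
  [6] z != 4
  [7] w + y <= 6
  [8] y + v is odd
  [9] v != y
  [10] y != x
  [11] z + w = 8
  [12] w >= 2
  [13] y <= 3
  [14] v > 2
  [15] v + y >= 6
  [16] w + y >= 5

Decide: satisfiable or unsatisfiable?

Satisfiable

Setting (x, y, z, w, v) = (4, 2, 5, 3, 5) satisfies everything: constraint 1: w - y = 1; constraint 3: v + w = 8; constraint 5: v - w = 2, and the others follow.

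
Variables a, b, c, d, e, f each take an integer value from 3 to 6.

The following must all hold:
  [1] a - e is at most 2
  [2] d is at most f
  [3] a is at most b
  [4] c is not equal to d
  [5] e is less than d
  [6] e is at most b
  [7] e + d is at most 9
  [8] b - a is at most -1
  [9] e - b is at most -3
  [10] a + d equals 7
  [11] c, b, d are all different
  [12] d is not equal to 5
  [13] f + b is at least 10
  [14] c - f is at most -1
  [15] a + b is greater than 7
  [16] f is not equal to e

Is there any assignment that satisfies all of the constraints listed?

Unsatisfiable

Constraints 1, 8, and 9 give e − a ≥ -2, a − b ≥ 1, b − e ≥ 3.
Adding all 3 inequalities: the left sides telescope to 0, and the right sides sum to (-2) + 1 + 3 = 2. So 0 ≥ 2, which is false.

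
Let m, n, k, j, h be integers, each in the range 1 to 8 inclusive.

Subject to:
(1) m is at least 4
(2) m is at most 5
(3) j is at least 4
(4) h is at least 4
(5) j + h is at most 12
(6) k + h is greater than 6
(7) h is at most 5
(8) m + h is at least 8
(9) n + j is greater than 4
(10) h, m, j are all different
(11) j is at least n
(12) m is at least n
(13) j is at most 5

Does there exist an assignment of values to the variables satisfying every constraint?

Constraints 1, 2, 3, 4, 7, and 13 confine each of h, m, j to the 2 values {4, 5}.
Constraint 10 requires all 3 of them to be distinct, but only 2 values are available — impossible by the pigeonhole principle.

Unsatisfiable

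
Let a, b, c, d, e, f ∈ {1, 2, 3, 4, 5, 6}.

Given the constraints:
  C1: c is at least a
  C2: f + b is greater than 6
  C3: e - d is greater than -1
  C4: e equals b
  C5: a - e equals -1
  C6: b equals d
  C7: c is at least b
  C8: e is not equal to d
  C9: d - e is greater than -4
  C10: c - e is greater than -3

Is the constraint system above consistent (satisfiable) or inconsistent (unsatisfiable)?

From constraints 4 and 6, e = b = d, so e = d. But constraint 8 says e ≠ d. Contradiction.

Unsatisfiable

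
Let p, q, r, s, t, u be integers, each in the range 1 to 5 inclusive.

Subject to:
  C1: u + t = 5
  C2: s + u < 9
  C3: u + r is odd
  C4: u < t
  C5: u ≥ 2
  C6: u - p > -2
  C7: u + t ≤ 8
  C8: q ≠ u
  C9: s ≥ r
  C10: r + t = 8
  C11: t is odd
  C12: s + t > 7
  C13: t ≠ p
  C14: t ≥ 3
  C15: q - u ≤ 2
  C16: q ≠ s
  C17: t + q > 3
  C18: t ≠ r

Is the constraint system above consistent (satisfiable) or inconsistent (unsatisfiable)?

Satisfiable

The assignment p = 2, q = 1, r = 5, s = 5, t = 3, u = 2 works:
  constraint 1 holds since u + t = 5.
  constraint 2 holds since s + u = 7.
  constraint 6 holds since u - p = 0.
The rest check out directly.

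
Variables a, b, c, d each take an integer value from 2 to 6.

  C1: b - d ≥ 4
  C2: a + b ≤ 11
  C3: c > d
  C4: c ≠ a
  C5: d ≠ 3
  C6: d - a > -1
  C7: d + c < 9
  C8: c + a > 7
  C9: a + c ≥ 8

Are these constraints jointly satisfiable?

Satisfiable

The assignment a = 2, b = 6, c = 6, d = 2 works:
  constraint 1 holds since b - d = 4.
  constraint 2 holds since a + b = 8.
  constraint 6 holds since d - a = 0.
The rest check out directly.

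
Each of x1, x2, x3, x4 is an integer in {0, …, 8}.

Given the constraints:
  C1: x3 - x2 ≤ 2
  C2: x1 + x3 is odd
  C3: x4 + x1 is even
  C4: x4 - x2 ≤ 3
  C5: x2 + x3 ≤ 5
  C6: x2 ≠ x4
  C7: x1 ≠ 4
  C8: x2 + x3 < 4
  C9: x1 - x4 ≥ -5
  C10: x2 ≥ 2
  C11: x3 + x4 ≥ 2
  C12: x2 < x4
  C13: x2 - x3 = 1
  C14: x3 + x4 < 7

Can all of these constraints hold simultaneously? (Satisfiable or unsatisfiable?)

Setting (x1, x2, x3, x4) = (0, 2, 1, 4) satisfies everything: constraint 1: x3 - x2 = -1; constraint 4: x4 - x2 = 2; constraint 5: x2 + x3 = 3, and the others follow.

Satisfiable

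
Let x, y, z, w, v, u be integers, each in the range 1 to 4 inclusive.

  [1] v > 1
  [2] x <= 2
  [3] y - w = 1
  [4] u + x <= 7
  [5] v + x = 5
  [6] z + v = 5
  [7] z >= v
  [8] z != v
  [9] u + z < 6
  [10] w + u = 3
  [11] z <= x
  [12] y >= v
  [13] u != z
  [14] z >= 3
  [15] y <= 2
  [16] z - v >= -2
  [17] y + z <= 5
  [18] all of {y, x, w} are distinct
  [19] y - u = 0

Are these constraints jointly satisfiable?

Unsatisfiable

From constraints 2 and 11: z ≤ x ≤ 2. From constraints 12 and 15: v ≤ y ≤ 2. Hence z + v ≤ 4. But constraint 6 requires z + v = 5, and 5 > 4. Contradiction.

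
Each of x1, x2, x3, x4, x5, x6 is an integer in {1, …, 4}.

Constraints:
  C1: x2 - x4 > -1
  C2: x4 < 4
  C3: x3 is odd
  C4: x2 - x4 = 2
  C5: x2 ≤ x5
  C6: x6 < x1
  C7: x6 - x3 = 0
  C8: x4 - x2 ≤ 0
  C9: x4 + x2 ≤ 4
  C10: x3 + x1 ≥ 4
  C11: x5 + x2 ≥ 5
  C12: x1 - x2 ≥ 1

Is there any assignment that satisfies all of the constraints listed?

Satisfiable

Take x1 = 4, x2 = 3, x3 = 3, x4 = 1, x5 = 4, x6 = 3. Then constraint 1: x2 - x4 = 2; constraint 4: x2 - x4 = 2; constraint 7: x6 - x3 = 0, and every other listed constraint is also met.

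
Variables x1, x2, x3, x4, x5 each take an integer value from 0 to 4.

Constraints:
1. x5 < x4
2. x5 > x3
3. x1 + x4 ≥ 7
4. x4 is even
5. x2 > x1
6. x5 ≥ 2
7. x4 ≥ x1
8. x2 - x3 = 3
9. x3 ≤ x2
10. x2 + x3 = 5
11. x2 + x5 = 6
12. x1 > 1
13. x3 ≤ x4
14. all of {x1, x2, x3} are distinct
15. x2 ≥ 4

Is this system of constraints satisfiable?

Satisfiable

The assignment x1 = 3, x2 = 4, x3 = 1, x4 = 4, x5 = 2 works:
  constraint 3 holds since x1 + x4 = 7.
  constraint 8 holds since x2 - x3 = 3.
  constraint 10 holds since x2 + x3 = 5.
The rest check out directly.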